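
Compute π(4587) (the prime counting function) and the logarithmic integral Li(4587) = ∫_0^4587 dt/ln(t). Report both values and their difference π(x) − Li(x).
π(4587) = 620;  Li(4587) ≈ 635.55;  π(x) − Li(x) ≈ -15.55.

Direct count of primes ≤ 4587 gives π(4587) = 620. Numerical evaluation of the logarithmic integral gives Li(4587) ≈ 635.55. The difference π(x) − Li(x) ≈ -15.55 is typically negative for small/moderate x (Li(x) overestimates), though Littlewood's theorem shows this sign changes infinitely often.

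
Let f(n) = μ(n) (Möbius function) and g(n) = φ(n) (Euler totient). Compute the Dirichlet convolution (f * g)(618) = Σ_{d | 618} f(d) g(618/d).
(μ * φ)(618) = 0

Divisors of 618: [1, 2, 3, 6, 103, 206, 309, 618]. For each d | 618:
  d = 1: μ(1) · φ(618/1) = 1 · 204 = 204
  d = 2: μ(2) · φ(618/2) = -1 · 204 = -204
  d = 3: μ(3) · φ(618/3) = -1 · 102 = -102
  d = 6: μ(6) · φ(618/6) = 1 · 102 = 102
  d = 103: μ(103) · φ(618/103) = -1 · 2 = -2
  d = 206: μ(206) · φ(618/206) = 1 · 2 = 2
  d = 309: μ(309) · φ(618/309) = 1 · 1 = 1
  d = 618: μ(618) · φ(618/618) = -1 · 1 = -1
Summing: (μ * φ)(618) = 204 + -204 + -102 + 102 + -2 + 2 + 1 + -1 = 0.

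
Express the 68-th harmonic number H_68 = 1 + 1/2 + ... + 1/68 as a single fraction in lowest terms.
H_68 = 14094018321907827923954201611/2933773379069966367528193600

Direct summation: H_68 = 1 + 1/2 + ... + 1/68. The least common denominator is lcm(1, ..., 68) = 79211881234889091923261227200; over this denominator the numerator is 79211881234889091923261227200 + 39605940617444545961630613600 + 26403960411629697307753742400 + 19802970308722272980815306800 + 15842376246977818384652245440 + 13201980205814848653876871200 + 11315983033555584560465889600 + 9901485154361136490407653400 + 8801320137209899102584580800 + 7921188123488909192326122720 + 7201080112262644720296475200 + 6600990102907424326938435600 + 6093221633453007071020094400 + 5657991516777792280232944800 + 5280792082325939461550748480 + 4950742577180568245203826700 + 4659522425581711289603601600 + 4400660068604949551292290400 + 4169046380783636417013748800 + 3960594061744454596163061360 + 3771994344518528186821963200 + 3600540056131322360148237600 + 3443994836299525735793966400 + 3300495051453712163469217800 + 3168475249395563676930449088 + 3046610816726503535510047200 + 2933773379069966367528193600 + 2828995758388896140116472400 + 2731444180513416962871076800 + 2640396041162969730775374240 + 2555221975319002965266491200 + 2475371288590284122601913350 + 2400360037420881573432158400 + 2329761212790855644801800800 + 2263196606711116912093177920 + 2200330034302474775646145200 + 2140861654997002484412465600 + 2084523190391818208506874400 + 2031073877817669023673364800 + 1980297030872227298081530680 + 1931997103289977851786859200 + 1885997172259264093410981600 + 1842136772904397486587470400 + 1800270028065661180074118800 + 1760264027441979820516916160 + 1721997418149762867896983200 + 1685359175210406211133217600 + 1650247525726856081734608900 + 1616569004793654937209412800 + 1584237624697781838465224544 + 1553174141860570429867867200 + 1523305408363251767755023600 + 1494563796884699847608702400 + 1466886689534983183764096800 + 1440216022452528944059295040 + 1414497879194448070058236200 + 1389682126927878805671249600 + 1365722090256708481435538400 + 1342574258218459185140020800 + 1320198020581484865387687120 + 1298555430080149047922315200 + 1277610987659501482633245600 + 1257331448172842728940654400 + 1237685644295142061300956675 + 1218644326690601414204018880 + 1200180018710440786716079200 + 1182266884102822267511361600 + 1164880606395427822400900400 = 380538494691511353946763443497, so H_68 = 380538494691511353946763443497/79211881234889091923261227200; reducing by gcd(380538494691511353946763443497, 79211881234889091923261227200) = 27 gives 14094018321907827923954201611/2933773379069966367528193600 ≈ 4.80406. (The PNT-adjacent estimate ln(68) + γ ≈ 4.79672 matches within O(1/n).)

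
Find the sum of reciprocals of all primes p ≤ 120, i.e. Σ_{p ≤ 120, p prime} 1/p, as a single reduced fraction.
Σ 1/p = 58472171373748331322981543916880425472323867753/31610054640417607788145206291543662493274686990

π(120) = 30, so the primes ≤ 120 are [2, 3, 5, 7, 11, 13, 17, 19, 23, 29, 31, 37, 41, 43, 47, 53, 59, 61, 67, 71, 73, 79, 83, 89, 97, 101, 103, 107, 109, 113]. Summing 1/p over these primes: 58472171373748331322981543916880425472323867753/31610054640417607788145206291543662493274686990 ≈ 1.8498. Mertens estimate ln ln(120) + 0.2615 ≈ 1.8275.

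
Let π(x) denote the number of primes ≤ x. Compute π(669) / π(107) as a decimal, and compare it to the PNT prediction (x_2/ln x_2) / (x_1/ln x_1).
π(669)/π(107) = 121/28 ≈ 4.3214;  PNT prediction ≈ 4.4908.

π(107) = 28 and π(669) = 121, so π(669)/π(107) ≈ 4.3214. The PNT-predicted ratio is (669/ln(669)) / (107/ln(107)) ≈ 4.4908. The two agree to within a few percent, as expected.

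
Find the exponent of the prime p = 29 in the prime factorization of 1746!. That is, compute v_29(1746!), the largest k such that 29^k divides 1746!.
v_29(1746!) = 62

Legendre's formula: v_p(n!) = Σ_{k ≥ 1} ⌊n / p^k⌋. For p = 29, n = 1746, the terms are:
  ⌊1746/29^1⌋ = ⌊1746/29⌋ = 60
  ⌊1746/29^2⌋ = ⌊1746/841⌋ = 2
(the next term ⌊1746/29^3⌋ = 0, terminating the sum). Summing: v_29(1746!) = 60 + 2 = 62.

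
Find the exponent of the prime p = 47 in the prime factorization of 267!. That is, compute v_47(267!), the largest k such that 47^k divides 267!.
v_47(267!) = 5

Legendre's formula: v_p(n!) = Σ_{k ≥ 1} ⌊n / p^k⌋. For p = 47, n = 267, the terms are:
  ⌊267/47^1⌋ = ⌊267/47⌋ = 5
(the next term ⌊267/47^2⌋ = 0, terminating the sum). Summing: v_47(267!) = 5 = 5.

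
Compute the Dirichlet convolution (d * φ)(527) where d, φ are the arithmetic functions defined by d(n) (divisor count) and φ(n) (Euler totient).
(d * φ)(527) = 576

Divisors of 527: [1, 17, 31, 527]. For each d | 527:
  d = 1: d(1) · φ(527/1) = 1 · 480 = 480
  d = 17: d(17) · φ(527/17) = 2 · 30 = 60
  d = 31: d(31) · φ(527/31) = 2 · 16 = 32
  d = 527: d(527) · φ(527/527) = 4 · 1 = 4
Summing: (d * φ)(527) = 480 + 60 + 32 + 4 = 576.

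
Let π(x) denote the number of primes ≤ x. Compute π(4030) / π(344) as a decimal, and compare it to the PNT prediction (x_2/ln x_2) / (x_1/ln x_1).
π(4030)/π(344) = 557/68 ≈ 8.1912;  PNT prediction ≈ 8.2423.

π(344) = 68 and π(4030) = 557, so π(4030)/π(344) ≈ 8.1912. The PNT-predicted ratio is (4030/ln(4030)) / (344/ln(344)) ≈ 8.2423. The two agree to within a few percent, as expected.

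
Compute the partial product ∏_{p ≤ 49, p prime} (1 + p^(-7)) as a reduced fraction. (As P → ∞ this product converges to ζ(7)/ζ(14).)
∏ = 263853992248183929955588067841649958807762565359040660091503223132247928290282626850939575242745161896165376/261685269908462752626449098337825267072687203746267710284915637456014619560925349129829845059340019784340625

The primes p ≤ 49 are [2, 3, 5, 7, 11, 13, 17, 19, 23, 29, 31, 37, 41, 43, 47]. For each, (1 + 1/p^7) = (p^7 + 1)/p^7. Multiplying these fractions over p ∈ [2, 3, 5, 7, 11, 13, 17, 19, 23, 29, 31, 37, 41, 43, 47] gives 263853992248183929955588067841649958807762565359040660091503223132247928290282626850939575242745161896165376/261685269908462752626449098337825267072687203746267710284915637456014619560925349129829845059340019784340625. (In the limit P → ∞ this tends to ζ(7)/ζ(14).)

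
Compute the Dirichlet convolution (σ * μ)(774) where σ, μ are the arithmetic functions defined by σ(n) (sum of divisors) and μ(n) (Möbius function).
(σ * μ)(774) = 774

Divisors of 774: [1, 2, 3, 6, 9, 18, 43, 86, 129, 258, 387, 774]. For each d | 774:
  d = 1: σ(1) · μ(774/1) = 1 · 0 = 0
  d = 2: σ(2) · μ(774/2) = 3 · 0 = 0
  d = 3: σ(3) · μ(774/3) = 4 · -1 = -4
  d = 6: σ(6) · μ(774/6) = 12 · 1 = 12
  d = 9: σ(9) · μ(774/9) = 13 · 1 = 13
  d = 18: σ(18) · μ(774/18) = 39 · -1 = -39
  d = 43: σ(43) · μ(774/43) = 44 · 0 = 0
  d = 86: σ(86) · μ(774/86) = 132 · 0 = 0
  d = 129: σ(129) · μ(774/129) = 176 · 1 = 176
  d = 258: σ(258) · μ(774/258) = 528 · -1 = -528
  d = 387: σ(387) · μ(774/387) = 572 · -1 = -572
  d = 774: σ(774) · μ(774/774) = 1716 · 1 = 1716
Summing: (σ * μ)(774) = 0 + 0 + -4 + 12 + 13 + -39 + 0 + 0 + 176 + -528 + -572 + 1716 = 774.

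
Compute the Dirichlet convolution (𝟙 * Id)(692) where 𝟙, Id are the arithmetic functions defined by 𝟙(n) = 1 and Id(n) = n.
(𝟙 * Id)(692) = 1218

Divisors of 692: [1, 2, 4, 173, 346, 692]. For each d | 692:
  d = 1: 𝟙(1) · Id(692/1) = 1 · 692 = 692
  d = 2: 𝟙(2) · Id(692/2) = 1 · 346 = 346
  d = 4: 𝟙(4) · Id(692/4) = 1 · 173 = 173
  d = 173: 𝟙(173) · Id(692/173) = 1 · 4 = 4
  d = 346: 𝟙(346) · Id(692/346) = 1 · 2 = 2
  d = 692: 𝟙(692) · Id(692/692) = 1 · 1 = 1
Summing: (𝟙 * Id)(692) = 692 + 346 + 173 + 4 + 2 + 1 = 1218.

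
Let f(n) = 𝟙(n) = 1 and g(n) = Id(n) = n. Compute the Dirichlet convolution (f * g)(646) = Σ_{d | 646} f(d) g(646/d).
(𝟙 * Id)(646) = 1080

Divisors of 646: [1, 2, 17, 19, 34, 38, 323, 646]. For each d | 646:
  d = 1: 𝟙(1) · Id(646/1) = 1 · 646 = 646
  d = 2: 𝟙(2) · Id(646/2) = 1 · 323 = 323
  d = 17: 𝟙(17) · Id(646/17) = 1 · 38 = 38
  d = 19: 𝟙(19) · Id(646/19) = 1 · 34 = 34
  d = 34: 𝟙(34) · Id(646/34) = 1 · 19 = 19
  d = 38: 𝟙(38) · Id(646/38) = 1 · 17 = 17
  d = 323: 𝟙(323) · Id(646/323) = 1 · 2 = 2
  d = 646: 𝟙(646) · Id(646/646) = 1 · 1 = 1
Summing: (𝟙 * Id)(646) = 646 + 323 + 38 + 34 + 19 + 17 + 2 + 1 = 1080.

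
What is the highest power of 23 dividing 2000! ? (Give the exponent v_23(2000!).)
v_23(2000!) = 89

Legendre's formula: v_p(n!) = Σ_{k ≥ 1} ⌊n / p^k⌋. For p = 23, n = 2000, the terms are:
  ⌊2000/23^1⌋ = ⌊2000/23⌋ = 86
  ⌊2000/23^2⌋ = ⌊2000/529⌋ = 3
(the next term ⌊2000/23^3⌋ = 0, terminating the sum). Summing: v_23(2000!) = 86 + 3 = 89.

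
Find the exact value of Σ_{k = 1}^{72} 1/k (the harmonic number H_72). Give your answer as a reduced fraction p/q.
H_72 = 9112469359293533278712889630349/1874681189225708508850515710400

Direct summation: H_72 = 1 + 1/2 + ... + 1/72. The least common denominator is lcm(1, ..., 72) = 5624043567677125526551547131200; over this denominator the numerator is 5624043567677125526551547131200 + 2812021783838562763275773565600 + 1874681189225708508850515710400 + 1406010891919281381637886782800 + 1124808713535425105310309426240 + 937340594612854254425257855200 + 803434795382446503793078161600 + 703005445959640690818943391400 + 624893729741902836283505236800 + 562404356767712552655154713120 + 511276687970647775141049739200 + 468670297306427127212628927600 + 432618735975163502042426702400 + 401717397691223251896539080800 + 374936237845141701770103142080 + 351502722979820345409471695700 + 330826092216301501561855713600 + 312446864870951418141752618400 + 296002293035638185607976164800 + 281202178383856276327577356560 + 267811598460815501264359387200 + 255638343985323887570524869600 + 244523633377266327241371614400 + 234335148653213563606314463800 + 224961742707085021062061885248 + 216309367987581751021213351200 + 208297909913967612094501745600 + 200858698845611625948269540400 + 193932536816452604363846452800 + 187468118922570850885051571040 + 181420760247649210533920875200 + 175751361489910172704735847850 + 170425562656882591713683246400 + 165413046108150750780927856800 + 160686959076489300758615632320 + 156223432435475709070876309200 + 152001177504787176393285057600 + 148001146517819092803988082400 + 144206245325054500680808900800 + 140601089191928138163788678280 + 137171794333588427476867003200 + 133905799230407750632179693600 + 130791710876212221547710398400 + 127819171992661943785262434800 + 124978745948380567256701047360 + 122261816688633163620685807200 + 119660501439938840990458449600 + 117167574326606781803157231900 + 114776399340349500541868308800 + 112480871353542510531030942624 + 110275364072100500520618571200 + 108154683993790875510606675600 + 106114029578813689180217870400 + 104148954956983806047250872800 + 102255337594129555028209947840 + 100429349422805812974134770200 + 98667431011879395202658721600 + 96966268408226302181923226400 + 95322772333510602144941476800 + 93734059461285425442525785520 + 92197435535690582402484379200 + 90710380123824605266960437600 + 89270532820271833754786462400 + 87875680744955086352367923925 + 86523747195032700408485340480 + 85212781328441295856841623200 + 83940948771300380993306673600 + 82706523054075375390463928400 + 81507877792422109080457204800 + 80343479538244650379307816160 + 79211881234889091923261227200 + 78111716217737854535438154600 = 27337408077880599836138668891047, so H_72 = 27337408077880599836138668891047/5624043567677125526551547131200; reducing by gcd(27337408077880599836138668891047, 5624043567677125526551547131200) = 3 gives 9112469359293533278712889630349/1874681189225708508850515710400 ≈ 4.86081. (The PNT-adjacent estimate ln(72) + γ ≈ 4.85388 matches within O(1/n).)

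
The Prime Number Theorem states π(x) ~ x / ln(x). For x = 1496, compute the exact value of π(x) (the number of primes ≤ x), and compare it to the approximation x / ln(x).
π(1496) = 238;  x/ln(x) ≈ 204.64;  relative error ≈ 14.02%.

Directly count primes up to 1496: π(1496) = 238. The PNT approximation gives 1496/ln(1496) ≈ 1496/7.31055 ≈ 204.64. Relative error (π(x) − x/ln(x)) / π(x) ≈ 14.02%; the approximation is known to undercount slightly (Li(x) is a better estimate).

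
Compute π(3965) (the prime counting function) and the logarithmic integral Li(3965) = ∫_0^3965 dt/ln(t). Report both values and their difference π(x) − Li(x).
π(3965) = 548;  Li(3965) ≈ 561.14;  π(x) − Li(x) ≈ -13.14.

Direct count of primes ≤ 3965 gives π(3965) = 548. Numerical evaluation of the logarithmic integral gives Li(3965) ≈ 561.14. The difference π(x) − Li(x) ≈ -13.14 is typically negative for small/moderate x (Li(x) overestimates), though Littlewood's theorem shows this sign changes infinitely often.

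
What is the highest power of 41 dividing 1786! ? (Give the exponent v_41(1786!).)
v_41(1786!) = 44

Legendre's formula: v_p(n!) = Σ_{k ≥ 1} ⌊n / p^k⌋. For p = 41, n = 1786, the terms are:
  ⌊1786/41^1⌋ = ⌊1786/41⌋ = 43
  ⌊1786/41^2⌋ = ⌊1786/1681⌋ = 1
(the next term ⌊1786/41^3⌋ = 0, terminating the sum). Summing: v_41(1786!) = 43 + 1 = 44.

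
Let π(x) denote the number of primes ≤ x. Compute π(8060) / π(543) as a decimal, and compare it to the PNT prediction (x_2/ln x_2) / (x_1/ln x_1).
π(8060)/π(543) = 1013/100 ≈ 10.1300;  PNT prediction ≈ 10.3918.

π(543) = 100 and π(8060) = 1013, so π(8060)/π(543) ≈ 10.1300. The PNT-predicted ratio is (8060/ln(8060)) / (543/ln(543)) ≈ 10.3918. The two agree to within a few percent, as expected.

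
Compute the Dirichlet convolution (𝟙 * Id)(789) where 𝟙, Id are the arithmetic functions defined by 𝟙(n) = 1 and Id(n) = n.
(𝟙 * Id)(789) = 1056

Divisors of 789: [1, 3, 263, 789]. For each d | 789:
  d = 1: 𝟙(1) · Id(789/1) = 1 · 789 = 789
  d = 3: 𝟙(3) · Id(789/3) = 1 · 263 = 263
  d = 263: 𝟙(263) · Id(789/263) = 1 · 3 = 3
  d = 789: 𝟙(789) · Id(789/789) = 1 · 1 = 1
Summing: (𝟙 * Id)(789) = 789 + 263 + 3 + 1 = 1056.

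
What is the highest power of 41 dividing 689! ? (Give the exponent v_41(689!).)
v_41(689!) = 16

Legendre's formula: v_p(n!) = Σ_{k ≥ 1} ⌊n / p^k⌋. For p = 41, n = 689, the terms are:
  ⌊689/41^1⌋ = ⌊689/41⌋ = 16
(the next term ⌊689/41^2⌋ = 0, terminating the sum). Summing: v_41(689!) = 16 = 16.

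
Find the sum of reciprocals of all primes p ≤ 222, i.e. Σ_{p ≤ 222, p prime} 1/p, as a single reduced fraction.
Σ 1/p = 3215488142498485484492183158345029261034221047849345857469577412562094716564064084247/1645783550795210387735581011435590727981167322669649249414629852197255934130751870910

π(222) = 47, so the primes ≤ 222 are [2, 3, 5, 7, 11, 13, 17, 19, 23, 29, 31, 37, 41, 43, 47, 53, 59, 61, 67, 71, 73, 79, 83, 89, 97, 101, 103, 107, 109, 113, 127, 131, 137, 139, 149, 151, 157, 163, 167, 173, 179, 181, 191, 193, 197, 199, 211]. Summing 1/p over these primes: 3215488142498485484492183158345029261034221047849345857469577412562094716564064084247/1645783550795210387735581011435590727981167322669649249414629852197255934130751870910 ≈ 1.9538. Mertens estimate ln ln(222) + 0.2615 ≈ 1.9484.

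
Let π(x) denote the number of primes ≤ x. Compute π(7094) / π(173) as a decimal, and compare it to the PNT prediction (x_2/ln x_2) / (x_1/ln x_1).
π(7094)/π(173) = 909/40 ≈ 22.7250;  PNT prediction ≈ 23.8316.

π(173) = 40 and π(7094) = 909, so π(7094)/π(173) ≈ 22.7250. The PNT-predicted ratio is (7094/ln(7094)) / (173/ln(173)) ≈ 23.8316. The two agree to within a few percent, as expected.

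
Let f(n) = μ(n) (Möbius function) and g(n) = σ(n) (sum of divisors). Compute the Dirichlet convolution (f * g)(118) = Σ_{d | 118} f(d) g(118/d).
(μ * σ)(118) = 118

Divisors of 118: [1, 2, 59, 118]. For each d | 118:
  d = 1: μ(1) · σ(118/1) = 1 · 180 = 180
  d = 2: μ(2) · σ(118/2) = -1 · 60 = -60
  d = 59: μ(59) · σ(118/59) = -1 · 3 = -3
  d = 118: μ(118) · σ(118/118) = 1 · 1 = 1
Summing: (μ * σ)(118) = 180 + -60 + -3 + 1 = 118.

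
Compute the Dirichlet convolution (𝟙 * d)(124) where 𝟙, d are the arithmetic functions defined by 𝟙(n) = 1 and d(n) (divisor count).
(𝟙 * d)(124) = 18

Divisors of 124: [1, 2, 4, 31, 62, 124]. For each d | 124:
  d = 1: 𝟙(1) · d(124/1) = 1 · 6 = 6
  d = 2: 𝟙(2) · d(124/2) = 1 · 4 = 4
  d = 4: 𝟙(4) · d(124/4) = 1 · 2 = 2
  d = 31: 𝟙(31) · d(124/31) = 1 · 3 = 3
  d = 62: 𝟙(62) · d(124/62) = 1 · 2 = 2
  d = 124: 𝟙(124) · d(124/124) = 1 · 1 = 1
Summing: (𝟙 * d)(124) = 6 + 4 + 2 + 3 + 2 + 1 = 18.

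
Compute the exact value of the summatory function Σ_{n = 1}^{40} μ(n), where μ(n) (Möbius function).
Σ_{n ≤ 40} μ(n) = 0

Compute μ(n) for each 1 ≤ n ≤ 40: μ(1) = 1, μ(2) = -1, μ(3) = -1, μ(4) = 0, μ(5) = -1, μ(6) = 1, μ(7) = -1, μ(8) = 0, μ(9) = 0, μ(10) = 1, μ(11) = -1, μ(12) = 0, μ(13) = -1, μ(14) = 1, μ(15) = 1, μ(16) = 0, μ(17) = -1, μ(18) = 0, μ(19) = -1, μ(20) = 0, μ(21) = 1, μ(22) = 1, μ(23) = -1, μ(24) = 0, μ(25) = 0, μ(26) = 1, μ(27) = 0, μ(28) = 0, μ(29) = -1, μ(30) = -1, μ(31) = -1, μ(32) = 0, μ(33) = 1, μ(34) = 1, μ(35) = 1, μ(36) = 0, μ(37) = -1, μ(38) = 1, μ(39) = 1, μ(40) = 0. Summing all 40 values: 0. (Mertens function M(x) = Σ_{n ≤ x} μ(n); on average M(x) should be small (PNT ⟺ M(x) = o(x)).)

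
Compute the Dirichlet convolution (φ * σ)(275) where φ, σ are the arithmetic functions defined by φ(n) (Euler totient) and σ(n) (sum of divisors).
(φ * σ)(275) = 1650

Divisors of 275: [1, 5, 11, 25, 55, 275]. For each d | 275:
  d = 1: φ(1) · σ(275/1) = 1 · 372 = 372
  d = 5: φ(5) · σ(275/5) = 4 · 72 = 288
  d = 11: φ(11) · σ(275/11) = 10 · 31 = 310
  d = 25: φ(25) · σ(275/25) = 20 · 12 = 240
  d = 55: φ(55) · σ(275/55) = 40 · 6 = 240
  d = 275: φ(275) · σ(275/275) = 200 · 1 = 200
Summing: (φ * σ)(275) = 372 + 288 + 310 + 240 + 240 + 200 = 1650.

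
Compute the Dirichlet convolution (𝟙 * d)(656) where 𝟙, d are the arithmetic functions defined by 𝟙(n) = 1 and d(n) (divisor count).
(𝟙 * d)(656) = 45

Divisors of 656: [1, 2, 4, 8, 16, 41, 82, 164, 328, 656]. For each d | 656:
  d = 1: 𝟙(1) · d(656/1) = 1 · 10 = 10
  d = 2: 𝟙(2) · d(656/2) = 1 · 8 = 8
  d = 4: 𝟙(4) · d(656/4) = 1 · 6 = 6
  d = 8: 𝟙(8) · d(656/8) = 1 · 4 = 4
  d = 16: 𝟙(16) · d(656/16) = 1 · 2 = 2
  d = 41: 𝟙(41) · d(656/41) = 1 · 5 = 5
  d = 82: 𝟙(82) · d(656/82) = 1 · 4 = 4
  d = 164: 𝟙(164) · d(656/164) = 1 · 3 = 3
  d = 328: 𝟙(328) · d(656/328) = 1 · 2 = 2
  d = 656: 𝟙(656) · d(656/656) = 1 · 1 = 1
Summing: (𝟙 * d)(656) = 10 + 8 + 6 + 4 + 2 + 5 + 4 + 3 + 2 + 1 = 45.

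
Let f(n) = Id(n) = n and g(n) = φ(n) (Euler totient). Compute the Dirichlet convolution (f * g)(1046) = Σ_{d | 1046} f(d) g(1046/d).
(Id * φ)(1046) = 3135

Divisors of 1046: [1, 2, 523, 1046]. For each d | 1046:
  d = 1: Id(1) · φ(1046/1) = 1 · 522 = 522
  d = 2: Id(2) · φ(1046/2) = 2 · 522 = 1044
  d = 523: Id(523) · φ(1046/523) = 523 · 1 = 523
  d = 1046: Id(1046) · φ(1046/1046) = 1046 · 1 = 1046
Summing: (Id * φ)(1046) = 522 + 1044 + 523 + 1046 = 3135.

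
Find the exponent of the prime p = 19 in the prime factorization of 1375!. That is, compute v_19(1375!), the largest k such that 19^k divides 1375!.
v_19(1375!) = 75

Legendre's formula: v_p(n!) = Σ_{k ≥ 1} ⌊n / p^k⌋. For p = 19, n = 1375, the terms are:
  ⌊1375/19^1⌋ = ⌊1375/19⌋ = 72
  ⌊1375/19^2⌋ = ⌊1375/361⌋ = 3
(the next term ⌊1375/19^3⌋ = 0, terminating the sum). Summing: v_19(1375!) = 72 + 3 = 75.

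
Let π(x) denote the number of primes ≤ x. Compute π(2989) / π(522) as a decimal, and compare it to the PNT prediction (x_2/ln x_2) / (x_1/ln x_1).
π(2989)/π(522) = 429/98 ≈ 4.3776;  PNT prediction ≈ 4.4775.

π(522) = 98 and π(2989) = 429, so π(2989)/π(522) ≈ 4.3776. The PNT-predicted ratio is (2989/ln(2989)) / (522/ln(522)) ≈ 4.4775. The two agree to within a few percent, as expected.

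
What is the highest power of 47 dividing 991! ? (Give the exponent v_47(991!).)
v_47(991!) = 21

Legendre's formula: v_p(n!) = Σ_{k ≥ 1} ⌊n / p^k⌋. For p = 47, n = 991, the terms are:
  ⌊991/47^1⌋ = ⌊991/47⌋ = 21
(the next term ⌊991/47^2⌋ = 0, terminating the sum). Summing: v_47(991!) = 21 = 21.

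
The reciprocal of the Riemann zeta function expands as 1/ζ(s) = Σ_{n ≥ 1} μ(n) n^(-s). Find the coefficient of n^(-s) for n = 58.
μ(58) = 1

Factor n = 58 = 2 · 29. μ(n) = 0 if any exponent ≥ 2 (not squarefree); otherwise μ(n) = (−1)^{ω(n)} where ω(n) is the number of distinct prime factors. Applying: μ(58) = 1.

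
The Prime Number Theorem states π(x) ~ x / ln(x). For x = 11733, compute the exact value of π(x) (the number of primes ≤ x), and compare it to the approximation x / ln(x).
π(11733) = 1408;  x/ln(x) ≈ 1252.17;  relative error ≈ 11.07%.

Directly count primes up to 11733: π(11733) = 1408. The PNT approximation gives 11733/ln(11733) ≈ 11733/9.37016 ≈ 1252.17. Relative error (π(x) − x/ln(x)) / π(x) ≈ 11.07%; the approximation is known to undercount slightly (Li(x) is a better estimate).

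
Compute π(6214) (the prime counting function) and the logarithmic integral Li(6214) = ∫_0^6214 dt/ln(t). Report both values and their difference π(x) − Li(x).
π(6214) = 808;  Li(6214) ≈ 824.96;  π(x) − Li(x) ≈ -16.96.

Direct count of primes ≤ 6214 gives π(6214) = 808. Numerical evaluation of the logarithmic integral gives Li(6214) ≈ 824.96. The difference π(x) − Li(x) ≈ -16.96 is typically negative for small/moderate x (Li(x) overestimates), though Littlewood's theorem shows this sign changes infinitely often.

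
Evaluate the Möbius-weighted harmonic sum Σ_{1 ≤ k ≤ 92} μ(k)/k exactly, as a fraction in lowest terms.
Σ μ(k)/k = 226361852224483257830288188126621/23768741896345550770650537601358310

Values of μ(k) for 1 ≤ k ≤ 92: μ(1) = 1, μ(2) = -1, μ(3) = -1, μ(5) = -1, μ(6) = 1, μ(7) = -1, μ(10) = 1, μ(11) = -1, μ(13) = -1, μ(14) = 1, μ(15) = 1, μ(17) = -1, μ(19) = -1, μ(21) = 1, μ(22) = 1, μ(23) = -1, μ(26) = 1, μ(29) = -1, μ(30) = -1, μ(31) = -1, μ(33) = 1, μ(34) = 1, μ(35) = 1, μ(37) = -1, μ(38) = 1, μ(39) = 1, μ(41) = -1, μ(42) = -1, μ(43) = -1, μ(46) = 1, μ(47) = -1, μ(51) = 1, μ(53) = -1, μ(55) = 1, μ(57) = 1, μ(58) = 1, μ(59) = -1, μ(61) = -1, μ(62) = 1, μ(65) = 1, μ(66) = -1, μ(67) = -1, μ(69) = 1, μ(70) = -1, μ(71) = -1, μ(73) = -1, μ(74) = 1, μ(77) = 1, μ(78) = -1, μ(79) = -1, μ(82) = 1, μ(83) = -1, μ(85) = 1, μ(86) = 1, μ(87) = 1, μ(89) = -1, μ(91) = 1, with μ = 0 on non-squarefree integers. Summing μ(k)/k for k where μ(k) ≠ 0 gives 226361852224483257830288188126621/23768741896345550770650537601358310 ≈ 0.0095. (PNT ⟺ this sum → 0 as n → ∞.)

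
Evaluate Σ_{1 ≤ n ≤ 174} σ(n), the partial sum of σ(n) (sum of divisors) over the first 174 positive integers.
Σ_{n ≤ 174} σ(n) = 24964

Compute σ(n) for each 1 ≤ n ≤ 174: σ(1) = 1, σ(2) = 3, σ(3) = 4, σ(4) = 7, σ(5) = 6, σ(6) = 12, σ(7) = 8, σ(8) = 15, σ(9) = 13, σ(10) = 18, σ(11) = 12, σ(12) = 28, σ(13) = 14, σ(14) = 24, σ(15) = 24, σ(16) = 31, σ(17) = 18, σ(18) = 39, σ(19) = 20, σ(20) = 42, σ(21) = 32, σ(22) = 36, σ(23) = 24, σ(24) = 60, σ(25) = 31, σ(26) = 42, σ(27) = 40, σ(28) = 56, σ(29) = 30, σ(30) = 72, σ(31) = 32, σ(32) = 63, σ(33) = 48, σ(34) = 54, σ(35) = 48, σ(36) = 91, σ(37) = 38, σ(38) = 60, σ(39) = 56, σ(40) = 90, σ(41) = 42, σ(42) = 96, σ(43) = 44, σ(44) = 84, σ(45) = 78, σ(46) = 72, σ(47) = 48, σ(48) = 124, σ(49) = 57, σ(50) = 93, σ(51) = 72, σ(52) = 98, σ(53) = 54, σ(54) = 120, σ(55) = 72, σ(56) = 120, σ(57) = 80, σ(58) = 90, σ(59) = 60, σ(60) = 168, σ(61) = 62, σ(62) = 96, σ(63) = 104, σ(64) = 127, σ(65) = 84, σ(66) = 144, σ(67) = 68, σ(68) = 126, σ(69) = 96, σ(70) = 144, σ(71) = 72, σ(72) = 195, σ(73) = 74, σ(74) = 114, σ(75) = 124, σ(76) = 140, σ(77) = 96, σ(78) = 168, σ(79) = 80, σ(80) = 186, σ(81) = 121, σ(82) = 126, σ(83) = 84, σ(84) = 224, σ(85) = 108, σ(86) = 132, σ(87) = 120, σ(88) = 180, σ(89) = 90, σ(90) = 234, σ(91) = 112, σ(92) = 168, σ(93) = 128, σ(94) = 144, σ(95) = 120, σ(96) = 252, σ(97) = 98, σ(98) = 171, σ(99) = 156, σ(100) = 217, σ(101) = 102, σ(102) = 216, σ(103) = 104, σ(104) = 210, σ(105) = 192, σ(106) = 162, σ(107) = 108, σ(108) = 280, σ(109) = 110, σ(110) = 216, σ(111) = 152, σ(112) = 248, σ(113) = 114, σ(114) = 240, σ(115) = 144, σ(116) = 210, σ(117) = 182, σ(118) = 180, σ(119) = 144, σ(120) = 360, σ(121) = 133, σ(122) = 186, σ(123) = 168, σ(124) = 224, σ(125) = 156, σ(126) = 312, σ(127) = 128, σ(128) = 255, σ(129) = 176, σ(130) = 252, σ(131) = 132, σ(132) = 336, σ(133) = 160, σ(134) = 204, σ(135) = 240, σ(136) = 270, σ(137) = 138, σ(138) = 288, σ(139) = 140, σ(140) = 336, σ(141) = 192, σ(142) = 216, σ(143) = 168, σ(144) = 403, σ(145) = 180, σ(146) = 222, σ(147) = 228, σ(148) = 266, σ(149) = 150, σ(150) = 372, σ(151) = 152, σ(152) = 300, σ(153) = 234, σ(154) = 288, σ(155) = 192, σ(156) = 392, σ(157) = 158, σ(158) = 240, σ(159) = 216, σ(160) = 378, σ(161) = 192, σ(162) = 363, σ(163) = 164, σ(164) = 294, σ(165) = 288, σ(166) = 252, σ(167) = 168, σ(168) = 480, σ(169) = 183, σ(170) = 324, σ(171) = 260, σ(172) = 308, σ(173) = 174, σ(174) = 360. Summing all 174 values: 24964. (Average order: Σ_{n ≤ x} σ(n) ~ (π²/12) x². For x = 174, (π²/12)·174² ≈ 24901.01.)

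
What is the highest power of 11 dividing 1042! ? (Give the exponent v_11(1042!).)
v_11(1042!) = 102

Legendre's formula: v_p(n!) = Σ_{k ≥ 1} ⌊n / p^k⌋. For p = 11, n = 1042, the terms are:
  ⌊1042/11^1⌋ = ⌊1042/11⌋ = 94
  ⌊1042/11^2⌋ = ⌊1042/121⌋ = 8
(the next term ⌊1042/11^3⌋ = 0, terminating the sum). Summing: v_11(1042!) = 94 + 8 = 102.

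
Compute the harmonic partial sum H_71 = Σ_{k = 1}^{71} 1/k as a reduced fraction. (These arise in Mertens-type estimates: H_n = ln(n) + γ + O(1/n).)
H_71 = 3028810706851429109067025637383/624893729741902836283505236800

Direct summation: H_71 = 1 + 1/2 + ... + 1/71. The least common denominator is lcm(1, ..., 71) = 5624043567677125526551547131200; over this denominator the numerator is 5624043567677125526551547131200 + 2812021783838562763275773565600 + 1874681189225708508850515710400 + 1406010891919281381637886782800 + 1124808713535425105310309426240 + 937340594612854254425257855200 + 803434795382446503793078161600 + 703005445959640690818943391400 + 624893729741902836283505236800 + 562404356767712552655154713120 + 511276687970647775141049739200 + 468670297306427127212628927600 + 432618735975163502042426702400 + 401717397691223251896539080800 + 374936237845141701770103142080 + 351502722979820345409471695700 + 330826092216301501561855713600 + 312446864870951418141752618400 + 296002293035638185607976164800 + 281202178383856276327577356560 + 267811598460815501264359387200 + 255638343985323887570524869600 + 244523633377266327241371614400 + 234335148653213563606314463800 + 224961742707085021062061885248 + 216309367987581751021213351200 + 208297909913967612094501745600 + 200858698845611625948269540400 + 193932536816452604363846452800 + 187468118922570850885051571040 + 181420760247649210533920875200 + 175751361489910172704735847850 + 170425562656882591713683246400 + 165413046108150750780927856800 + 160686959076489300758615632320 + 156223432435475709070876309200 + 152001177504787176393285057600 + 148001146517819092803988082400 + 144206245325054500680808900800 + 140601089191928138163788678280 + 137171794333588427476867003200 + 133905799230407750632179693600 + 130791710876212221547710398400 + 127819171992661943785262434800 + 124978745948380567256701047360 + 122261816688633163620685807200 + 119660501439938840990458449600 + 117167574326606781803157231900 + 114776399340349500541868308800 + 112480871353542510531030942624 + 110275364072100500520618571200 + 108154683993790875510606675600 + 106114029578813689180217870400 + 104148954956983806047250872800 + 102255337594129555028209947840 + 100429349422805812974134770200 + 98667431011879395202658721600 + 96966268408226302181923226400 + 95322772333510602144941476800 + 93734059461285425442525785520 + 92197435535690582402484379200 + 90710380123824605266960437600 + 89270532820271833754786462400 + 87875680744955086352367923925 + 86523747195032700408485340480 + 85212781328441295856841623200 + 83940948771300380993306673600 + 82706523054075375390463928400 + 81507877792422109080457204800 + 80343479538244650379307816160 + 79211881234889091923261227200 = 27259296361662861981603230736447, so H_71 = 27259296361662861981603230736447/5624043567677125526551547131200; reducing by gcd(27259296361662861981603230736447, 5624043567677125526551547131200) = 9 gives 3028810706851429109067025637383/624893729741902836283505236800 ≈ 4.84692. (The PNT-adjacent estimate ln(71) + γ ≈ 4.83990 matches within O(1/n).)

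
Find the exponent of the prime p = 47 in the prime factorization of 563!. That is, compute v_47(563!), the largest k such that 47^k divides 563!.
v_47(563!) = 11

Legendre's formula: v_p(n!) = Σ_{k ≥ 1} ⌊n / p^k⌋. For p = 47, n = 563, the terms are:
  ⌊563/47^1⌋ = ⌊563/47⌋ = 11
(the next term ⌊563/47^2⌋ = 0, terminating the sum). Summing: v_47(563!) = 11 = 11.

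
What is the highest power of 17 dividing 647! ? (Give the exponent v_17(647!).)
v_17(647!) = 40

Legendre's formula: v_p(n!) = Σ_{k ≥ 1} ⌊n / p^k⌋. For p = 17, n = 647, the terms are:
  ⌊647/17^1⌋ = ⌊647/17⌋ = 38
  ⌊647/17^2⌋ = ⌊647/289⌋ = 2
(the next term ⌊647/17^3⌋ = 0, terminating the sum). Summing: v_17(647!) = 38 + 2 = 40.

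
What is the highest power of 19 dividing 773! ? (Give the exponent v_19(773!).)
v_19(773!) = 42

Legendre's formula: v_p(n!) = Σ_{k ≥ 1} ⌊n / p^k⌋. For p = 19, n = 773, the terms are:
  ⌊773/19^1⌋ = ⌊773/19⌋ = 40
  ⌊773/19^2⌋ = ⌊773/361⌋ = 2
(the next term ⌊773/19^3⌋ = 0, terminating the sum). Summing: v_19(773!) = 40 + 2 = 42.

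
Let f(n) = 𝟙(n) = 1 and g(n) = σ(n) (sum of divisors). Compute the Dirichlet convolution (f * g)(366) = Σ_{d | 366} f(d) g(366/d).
(𝟙 * σ)(366) = 1260

Divisors of 366: [1, 2, 3, 6, 61, 122, 183, 366]. For each d | 366:
  d = 1: 𝟙(1) · σ(366/1) = 1 · 744 = 744
  d = 2: 𝟙(2) · σ(366/2) = 1 · 248 = 248
  d = 3: 𝟙(3) · σ(366/3) = 1 · 186 = 186
  d = 6: 𝟙(6) · σ(366/6) = 1 · 62 = 62
  d = 61: 𝟙(61) · σ(366/61) = 1 · 12 = 12
  d = 122: 𝟙(122) · σ(366/122) = 1 · 4 = 4
  d = 183: 𝟙(183) · σ(366/183) = 1 · 3 = 3
  d = 366: 𝟙(366) · σ(366/366) = 1 · 1 = 1
Summing: (𝟙 * σ)(366) = 744 + 248 + 186 + 62 + 12 + 4 + 3 + 1 = 1260.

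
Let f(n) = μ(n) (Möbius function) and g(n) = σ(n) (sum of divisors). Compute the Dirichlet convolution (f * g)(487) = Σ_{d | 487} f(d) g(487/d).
(μ * σ)(487) = 487

Divisors of 487: [1, 487]. For each d | 487:
  d = 1: μ(1) · σ(487/1) = 1 · 488 = 488
  d = 487: μ(487) · σ(487/487) = -1 · 1 = -1
Summing: (μ * σ)(487) = 488 + -1 = 487.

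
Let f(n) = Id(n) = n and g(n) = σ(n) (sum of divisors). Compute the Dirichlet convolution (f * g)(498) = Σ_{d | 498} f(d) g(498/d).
(Id * σ)(498) = 5845

Divisors of 498: [1, 2, 3, 6, 83, 166, 249, 498]. For each d | 498:
  d = 1: Id(1) · σ(498/1) = 1 · 1008 = 1008
  d = 2: Id(2) · σ(498/2) = 2 · 336 = 672
  d = 3: Id(3) · σ(498/3) = 3 · 252 = 756
  d = 6: Id(6) · σ(498/6) = 6 · 84 = 504
  d = 83: Id(83) · σ(498/83) = 83 · 12 = 996
  d = 166: Id(166) · σ(498/166) = 166 · 4 = 664
  d = 249: Id(249) · σ(498/249) = 249 · 3 = 747
  d = 498: Id(498) · σ(498/498) = 498 · 1 = 498
Summing: (Id * σ)(498) = 1008 + 672 + 756 + 504 + 996 + 664 + 747 + 498 = 5845.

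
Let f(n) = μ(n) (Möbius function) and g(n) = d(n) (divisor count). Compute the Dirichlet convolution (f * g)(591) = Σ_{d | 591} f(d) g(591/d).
(μ * d)(591) = 1

Divisors of 591: [1, 3, 197, 591]. For each d | 591:
  d = 1: μ(1) · d(591/1) = 1 · 4 = 4
  d = 3: μ(3) · d(591/3) = -1 · 2 = -2
  d = 197: μ(197) · d(591/197) = -1 · 2 = -2
  d = 591: μ(591) · d(591/591) = 1 · 1 = 1
Summing: (μ * d)(591) = 4 + -2 + -2 + 1 = 1.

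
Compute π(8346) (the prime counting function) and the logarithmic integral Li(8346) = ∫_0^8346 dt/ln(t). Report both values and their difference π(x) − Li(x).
π(8346) = 1045;  Li(8346) ≈ 1064.82;  π(x) − Li(x) ≈ -19.82.

Direct count of primes ≤ 8346 gives π(8346) = 1045. Numerical evaluation of the logarithmic integral gives Li(8346) ≈ 1064.82. The difference π(x) − Li(x) ≈ -19.82 is typically negative for small/moderate x (Li(x) overestimates), though Littlewood's theorem shows this sign changes infinitely often.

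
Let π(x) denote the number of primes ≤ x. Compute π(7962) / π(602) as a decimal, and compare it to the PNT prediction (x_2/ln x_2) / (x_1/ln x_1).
π(7962)/π(602) = 1005/110 ≈ 9.1364;  PNT prediction ≈ 9.4239.

π(602) = 110 and π(7962) = 1005, so π(7962)/π(602) ≈ 9.1364. The PNT-predicted ratio is (7962/ln(7962)) / (602/ln(602)) ≈ 9.4239. The two agree to within a few percent, as expected.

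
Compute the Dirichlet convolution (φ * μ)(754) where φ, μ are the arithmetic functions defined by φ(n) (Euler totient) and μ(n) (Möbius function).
(φ * μ)(754) = 0

Divisors of 754: [1, 2, 13, 26, 29, 58, 377, 754]. For each d | 754:
  d = 1: φ(1) · μ(754/1) = 1 · -1 = -1
  d = 2: φ(2) · μ(754/2) = 1 · 1 = 1
  d = 13: φ(13) · μ(754/13) = 12 · 1 = 12
  d = 26: φ(26) · μ(754/26) = 12 · -1 = -12
  d = 29: φ(29) · μ(754/29) = 28 · 1 = 28
  d = 58: φ(58) · μ(754/58) = 28 · -1 = -28
  d = 377: φ(377) · μ(754/377) = 336 · -1 = -336
  d = 754: φ(754) · μ(754/754) = 336 · 1 = 336
Summing: (φ * μ)(754) = -1 + 1 + 12 + -12 + 28 + -28 + -336 + 336 = 0.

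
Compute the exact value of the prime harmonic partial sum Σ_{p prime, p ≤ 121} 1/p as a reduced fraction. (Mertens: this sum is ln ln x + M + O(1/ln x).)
Σ 1/p = 58472171373748331322981543916880425472323867753/31610054640417607788145206291543662493274686990

π(121) = 30, so the primes ≤ 121 are [2, 3, 5, 7, 11, 13, 17, 19, 23, 29, 31, 37, 41, 43, 47, 53, 59, 61, 67, 71, 73, 79, 83, 89, 97, 101, 103, 107, 109, 113]. Summing 1/p over these primes: 58472171373748331322981543916880425472323867753/31610054640417607788145206291543662493274686990 ≈ 1.8498. Mertens estimate ln ln(121) + 0.2615 ≈ 1.8292.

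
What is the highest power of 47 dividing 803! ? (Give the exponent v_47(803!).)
v_47(803!) = 17

Legendre's formula: v_p(n!) = Σ_{k ≥ 1} ⌊n / p^k⌋. For p = 47, n = 803, the terms are:
  ⌊803/47^1⌋ = ⌊803/47⌋ = 17
(the next term ⌊803/47^2⌋ = 0, terminating the sum). Summing: v_47(803!) = 17 = 17.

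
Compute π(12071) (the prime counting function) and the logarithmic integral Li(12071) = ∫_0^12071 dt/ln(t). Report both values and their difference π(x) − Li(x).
π(12071) = 1445;  Li(12071) ≈ 1468.66;  π(x) − Li(x) ≈ -23.66.

Direct count of primes ≤ 12071 gives π(12071) = 1445. Numerical evaluation of the logarithmic integral gives Li(12071) ≈ 1468.66. The difference π(x) − Li(x) ≈ -23.66 is typically negative for small/moderate x (Li(x) overestimates), though Littlewood's theorem shows this sign changes infinitely often.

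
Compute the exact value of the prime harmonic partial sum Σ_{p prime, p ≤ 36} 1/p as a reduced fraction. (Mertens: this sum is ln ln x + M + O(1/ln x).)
Σ 1/p = 314016924901/200560490130

π(36) = 11, so the primes ≤ 36 are [2, 3, 5, 7, 11, 13, 17, 19, 23, 29, 31]. Summing 1/p over these primes: 314016924901/200560490130 ≈ 1.5657. Mertens estimate ln ln(36) + 0.2615 ≈ 1.5378.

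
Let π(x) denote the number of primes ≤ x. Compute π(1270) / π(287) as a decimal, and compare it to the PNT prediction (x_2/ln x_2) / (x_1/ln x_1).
π(1270)/π(287) = 205/61 ≈ 3.3607;  PNT prediction ≈ 3.5042.

π(287) = 61 and π(1270) = 205, so π(1270)/π(287) ≈ 3.3607. The PNT-predicted ratio is (1270/ln(1270)) / (287/ln(287)) ≈ 3.5042. The two agree to within a few percent, as expected.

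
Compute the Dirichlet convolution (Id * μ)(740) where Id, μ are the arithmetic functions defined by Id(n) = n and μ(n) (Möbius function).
(Id * μ)(740) = 288

Divisors of 740: [1, 2, 4, 5, 10, 20, 37, 74, 148, 185, 370, 740]. For each d | 740:
  d = 1: Id(1) · μ(740/1) = 1 · 0 = 0
  d = 2: Id(2) · μ(740/2) = 2 · -1 = -2
  d = 4: Id(4) · μ(740/4) = 4 · 1 = 4
  d = 5: Id(5) · μ(740/5) = 5 · 0 = 0
  d = 10: Id(10) · μ(740/10) = 10 · 1 = 10
  d = 20: Id(20) · μ(740/20) = 20 · -1 = -20
  d = 37: Id(37) · μ(740/37) = 37 · 0 = 0
  d = 74: Id(74) · μ(740/74) = 74 · 1 = 74
  d = 148: Id(148) · μ(740/148) = 148 · -1 = -148
  d = 185: Id(185) · μ(740/185) = 185 · 0 = 0
  d = 370: Id(370) · μ(740/370) = 370 · -1 = -370
  d = 740: Id(740) · μ(740/740) = 740 · 1 = 740
Summing: (Id * μ)(740) = 0 + -2 + 4 + 0 + 10 + -20 + 0 + 74 + -148 + 0 + -370 + 740 = 288.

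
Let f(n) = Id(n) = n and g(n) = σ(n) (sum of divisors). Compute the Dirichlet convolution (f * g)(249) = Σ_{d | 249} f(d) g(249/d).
(Id * σ)(249) = 1169

Divisors of 249: [1, 3, 83, 249]. For each d | 249:
  d = 1: Id(1) · σ(249/1) = 1 · 336 = 336
  d = 3: Id(3) · σ(249/3) = 3 · 84 = 252
  d = 83: Id(83) · σ(249/83) = 83 · 4 = 332
  d = 249: Id(249) · σ(249/249) = 249 · 1 = 249
Summing: (Id * σ)(249) = 336 + 252 + 332 + 249 = 1169.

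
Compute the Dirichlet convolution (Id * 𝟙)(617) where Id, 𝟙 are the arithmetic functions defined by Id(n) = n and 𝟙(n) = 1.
(Id * 𝟙)(617) = 618

Divisors of 617: [1, 617]. For each d | 617:
  d = 1: Id(1) · 𝟙(617/1) = 1 · 1 = 1
  d = 617: Id(617) · 𝟙(617/617) = 617 · 1 = 617
Summing: (Id * 𝟙)(617) = 1 + 617 = 618.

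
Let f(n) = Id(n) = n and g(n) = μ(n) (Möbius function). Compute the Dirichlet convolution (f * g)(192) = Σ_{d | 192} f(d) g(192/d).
(Id * μ)(192) = 64

Divisors of 192: [1, 2, 3, 4, 6, 8, 12, 16, 24, 32, 48, 64, 96, 192]. For each d | 192:
  d = 1: Id(1) · μ(192/1) = 1 · 0 = 0
  d = 2: Id(2) · μ(192/2) = 2 · 0 = 0
  d = 3: Id(3) · μ(192/3) = 3 · 0 = 0
  d = 4: Id(4) · μ(192/4) = 4 · 0 = 0
  d = 6: Id(6) · μ(192/6) = 6 · 0 = 0
  d = 8: Id(8) · μ(192/8) = 8 · 0 = 0
  d = 12: Id(12) · μ(192/12) = 12 · 0 = 0
  d = 16: Id(16) · μ(192/16) = 16 · 0 = 0
  d = 24: Id(24) · μ(192/24) = 24 · 0 = 0
  d = 32: Id(32) · μ(192/32) = 32 · 1 = 32
  d = 48: Id(48) · μ(192/48) = 48 · 0 = 0
  d = 64: Id(64) · μ(192/64) = 64 · -1 = -64
  d = 96: Id(96) · μ(192/96) = 96 · -1 = -96
  d = 192: Id(192) · μ(192/192) = 192 · 1 = 192
Summing: (Id * μ)(192) = 0 + 0 + 0 + 0 + 0 + 0 + 0 + 0 + 0 + 32 + 0 + -64 + -96 + 192 = 64.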